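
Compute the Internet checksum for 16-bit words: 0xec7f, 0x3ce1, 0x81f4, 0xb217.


Sum all words (with carry folding):
+ 0xec7f = 0xec7f
+ 0x3ce1 = 0x2961
+ 0x81f4 = 0xab55
+ 0xb217 = 0x5d6d
One's complement: ~0x5d6d
Checksum = 0xa292


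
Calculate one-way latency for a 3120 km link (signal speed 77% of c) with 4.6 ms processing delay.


Speed = 0.77 * 3e5 km/s = 231000 km/s
Propagation delay = 3120 / 231000 = 0.0135 s = 13.5065 ms
Processing delay = 4.6 ms
Total one-way latency = 18.1065 ms


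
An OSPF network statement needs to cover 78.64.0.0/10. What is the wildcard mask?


Subnet mask: 255.192.0.0
Wildcard = 255.255.255.255 - subnet mask
255 - 255 = 0
255 - 192 = 63
255 - 0 = 255
255 - 0 = 255
Wildcard: 0.63.255.255


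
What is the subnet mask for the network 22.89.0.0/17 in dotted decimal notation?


/17 means 17 network bits, 15 host bits
Binary: 11111111111111111000000000000000
Mask: 255.255.128.0


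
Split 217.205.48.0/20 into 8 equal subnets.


New prefix = 20 + 3 = 23
Each subnet has 512 addresses
  217.205.48.0/23
  217.205.50.0/23
  217.205.52.0/23
  217.205.54.0/23
  217.205.56.0/23
  217.205.58.0/23
  217.205.60.0/23
  217.205.62.0/23
Subnets: 217.205.48.0/23, 217.205.50.0/23, 217.205.52.0/23, 217.205.54.0/23, 217.205.56.0/23, 217.205.58.0/23, 217.205.60.0/23, 217.205.62.0/23


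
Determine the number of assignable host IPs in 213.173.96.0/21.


Host bits = 32 - 21 = 11
Total addresses = 2^11 = 2048
Usable = total - 2 (network and broadcast)
Usable hosts: 2046


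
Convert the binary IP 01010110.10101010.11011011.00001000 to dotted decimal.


01010110 = 86
10101010 = 170
11011011 = 219
00001000 = 8
IP: 86.170.219.8


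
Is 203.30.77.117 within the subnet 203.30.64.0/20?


Subnet network: 203.30.64.0
Test IP AND mask: 203.30.64.0
Yes, 203.30.77.117 is in 203.30.64.0/20


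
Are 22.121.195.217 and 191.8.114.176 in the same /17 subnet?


Mask: 255.255.128.0
22.121.195.217 AND mask = 22.121.128.0
191.8.114.176 AND mask = 191.8.0.0
No, different subnets (22.121.128.0 vs 191.8.0.0)


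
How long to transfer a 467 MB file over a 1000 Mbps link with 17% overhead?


Effective throughput = 1000 * (1 - 17/100) = 830 Mbps
File size in Mb = 467 * 8 = 3736 Mb
Time = 3736 / 830
Time = 4.5012 seconds


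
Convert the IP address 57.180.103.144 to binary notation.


57 = 00111001
180 = 10110100
103 = 01100111
144 = 10010000
Binary: 00111001.10110100.01100111.10010000


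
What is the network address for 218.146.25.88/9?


IP:   11011010.10010010.00011001.01011000
Mask: 11111111.10000000.00000000.00000000
AND operation:
Net:  11011010.10000000.00000000.00000000
Network: 218.128.0.0/9


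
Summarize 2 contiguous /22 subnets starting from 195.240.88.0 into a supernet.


Original prefix: /22
Number of subnets: 2 = 2^1
New prefix = 22 - 1 = 21
Supernet: 195.240.88.0/21


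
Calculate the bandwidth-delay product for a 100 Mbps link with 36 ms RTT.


BDP = bandwidth * RTT
= 100 Mbps * 36 ms
= 100 * 1e6 * 36 / 1000 bits
= 3600000 bits
= 450000 bytes
= 439.4531 KB
BDP = 3600000 bits (450000 bytes)


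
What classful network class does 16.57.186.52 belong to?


First octet: 16
Binary: 00010000
0xxxxxxx -> Class A (1-126)
Class A, default mask 255.0.0.0 (/8)


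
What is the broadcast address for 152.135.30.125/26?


Network: 152.135.30.64/26
Host bits = 6
Set all host bits to 1:
Broadcast: 152.135.30.127


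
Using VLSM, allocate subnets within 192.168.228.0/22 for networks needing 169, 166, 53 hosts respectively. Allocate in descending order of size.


169 hosts -> /24 (254 usable): 192.168.228.0/24
166 hosts -> /24 (254 usable): 192.168.229.0/24
53 hosts -> /26 (62 usable): 192.168.230.0/26
Allocation: 192.168.228.0/24 (169 hosts, 254 usable); 192.168.229.0/24 (166 hosts, 254 usable); 192.168.230.0/26 (53 hosts, 62 usable)


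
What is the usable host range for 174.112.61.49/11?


Network: 174.96.0.0
Broadcast: 174.127.255.255
First usable = network + 1
Last usable = broadcast - 1
Range: 174.96.0.1 to 174.127.255.254


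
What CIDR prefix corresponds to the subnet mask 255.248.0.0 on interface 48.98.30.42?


Binary: 11111111.11111000.00000000.00000000
Count leading 1s
Prefix: /13


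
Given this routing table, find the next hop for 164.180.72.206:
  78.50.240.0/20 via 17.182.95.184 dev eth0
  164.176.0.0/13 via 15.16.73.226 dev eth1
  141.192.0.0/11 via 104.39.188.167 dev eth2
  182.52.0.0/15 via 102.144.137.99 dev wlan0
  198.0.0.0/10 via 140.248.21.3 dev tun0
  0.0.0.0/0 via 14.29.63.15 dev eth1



Longest prefix match for 164.180.72.206:
  /20 78.50.240.0: no
  /13 164.176.0.0: MATCH
  /11 141.192.0.0: no
  /15 182.52.0.0: no
  /10 198.0.0.0: no
  /0 0.0.0.0: MATCH
Selected: next-hop 15.16.73.226 via eth1 (matched /13)


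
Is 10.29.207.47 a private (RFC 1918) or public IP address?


RFC 1918 private ranges:
  10.0.0.0/8 (10.0.0.0 - 10.255.255.255)
  172.16.0.0/12 (172.16.0.0 - 172.31.255.255)
  192.168.0.0/16 (192.168.0.0 - 192.168.255.255)
Private (in 10.0.0.0/8)


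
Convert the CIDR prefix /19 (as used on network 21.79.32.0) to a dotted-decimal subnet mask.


/19 means 19 network bits, 13 host bits
Binary: 11111111111111111110000000000000
Mask: 255.255.224.0


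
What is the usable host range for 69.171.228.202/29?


Network: 69.171.228.200
Broadcast: 69.171.228.207
First usable = network + 1
Last usable = broadcast - 1
Range: 69.171.228.201 to 69.171.228.206


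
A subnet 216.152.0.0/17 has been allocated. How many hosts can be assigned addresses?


Host bits = 32 - 17 = 15
Total addresses = 2^15 = 32768
Usable = total - 2 (network and broadcast)
Usable hosts: 32766


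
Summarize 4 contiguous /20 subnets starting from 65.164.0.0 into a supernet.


Original prefix: /20
Number of subnets: 4 = 2^2
New prefix = 20 - 2 = 18
Supernet: 65.164.0.0/18


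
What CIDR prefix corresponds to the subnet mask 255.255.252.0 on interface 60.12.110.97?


Binary: 11111111.11111111.11111100.00000000
Count leading 1s
Prefix: /22


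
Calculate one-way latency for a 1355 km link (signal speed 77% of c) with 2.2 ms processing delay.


Speed = 0.77 * 3e5 km/s = 231000 km/s
Propagation delay = 1355 / 231000 = 0.0059 s = 5.8658 ms
Processing delay = 2.2 ms
Total one-way latency = 8.0658 ms


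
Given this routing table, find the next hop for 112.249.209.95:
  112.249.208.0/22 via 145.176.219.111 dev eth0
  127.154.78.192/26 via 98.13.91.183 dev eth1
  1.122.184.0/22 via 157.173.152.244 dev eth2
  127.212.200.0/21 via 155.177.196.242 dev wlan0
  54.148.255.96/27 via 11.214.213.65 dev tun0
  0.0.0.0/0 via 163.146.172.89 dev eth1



Longest prefix match for 112.249.209.95:
  /22 112.249.208.0: MATCH
  /26 127.154.78.192: no
  /22 1.122.184.0: no
  /21 127.212.200.0: no
  /27 54.148.255.96: no
  /0 0.0.0.0: MATCH
Selected: next-hop 145.176.219.111 via eth0 (matched /22)


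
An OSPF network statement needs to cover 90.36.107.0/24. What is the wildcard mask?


Subnet mask: 255.255.255.0
Wildcard = 255.255.255.255 - subnet mask
255 - 255 = 0
255 - 255 = 0
255 - 255 = 0
255 - 0 = 255
Wildcard: 0.0.0.255


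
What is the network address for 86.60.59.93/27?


IP:   01010110.00111100.00111011.01011101
Mask: 11111111.11111111.11111111.11100000
AND operation:
Net:  01010110.00111100.00111011.01000000
Network: 86.60.59.64/27


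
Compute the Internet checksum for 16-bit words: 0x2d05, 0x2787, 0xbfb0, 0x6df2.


Sum all words (with carry folding):
+ 0x2d05 = 0x2d05
+ 0x2787 = 0x548c
+ 0xbfb0 = 0x143d
+ 0x6df2 = 0x822f
One's complement: ~0x822f
Checksum = 0x7dd0


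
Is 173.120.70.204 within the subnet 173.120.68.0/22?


Subnet network: 173.120.68.0
Test IP AND mask: 173.120.68.0
Yes, 173.120.70.204 is in 173.120.68.0/22


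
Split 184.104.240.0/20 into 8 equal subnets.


New prefix = 20 + 3 = 23
Each subnet has 512 addresses
  184.104.240.0/23
  184.104.242.0/23
  184.104.244.0/23
  184.104.246.0/23
  184.104.248.0/23
  184.104.250.0/23
  184.104.252.0/23
  184.104.254.0/23
Subnets: 184.104.240.0/23, 184.104.242.0/23, 184.104.244.0/23, 184.104.246.0/23, 184.104.248.0/23, 184.104.250.0/23, 184.104.252.0/23, 184.104.254.0/23


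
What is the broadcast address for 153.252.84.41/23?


Network: 153.252.84.0/23
Host bits = 9
Set all host bits to 1:
Broadcast: 153.252.85.255


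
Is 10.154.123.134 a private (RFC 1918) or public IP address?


RFC 1918 private ranges:
  10.0.0.0/8 (10.0.0.0 - 10.255.255.255)
  172.16.0.0/12 (172.16.0.0 - 172.31.255.255)
  192.168.0.0/16 (192.168.0.0 - 192.168.255.255)
Private (in 10.0.0.0/8)


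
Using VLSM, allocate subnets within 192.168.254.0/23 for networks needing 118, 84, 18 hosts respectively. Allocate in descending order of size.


118 hosts -> /25 (126 usable): 192.168.254.0/25
84 hosts -> /25 (126 usable): 192.168.254.128/25
18 hosts -> /27 (30 usable): 192.168.255.0/27
Allocation: 192.168.254.0/25 (118 hosts, 126 usable); 192.168.254.128/25 (84 hosts, 126 usable); 192.168.255.0/27 (18 hosts, 30 usable)


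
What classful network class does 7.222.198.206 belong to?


First octet: 7
Binary: 00000111
0xxxxxxx -> Class A (1-126)
Class A, default mask 255.0.0.0 (/8)


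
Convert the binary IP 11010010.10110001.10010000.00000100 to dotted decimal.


11010010 = 210
10110001 = 177
10010000 = 144
00000100 = 4
IP: 210.177.144.4


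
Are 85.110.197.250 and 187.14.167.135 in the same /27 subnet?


Mask: 255.255.255.224
85.110.197.250 AND mask = 85.110.197.224
187.14.167.135 AND mask = 187.14.167.128
No, different subnets (85.110.197.224 vs 187.14.167.128)


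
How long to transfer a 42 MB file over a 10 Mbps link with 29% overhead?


Effective throughput = 10 * (1 - 29/100) = 7.1 Mbps
File size in Mb = 42 * 8 = 336 Mb
Time = 336 / 7.1
Time = 47.3239 seconds


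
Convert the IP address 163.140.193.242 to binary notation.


163 = 10100011
140 = 10001100
193 = 11000001
242 = 11110010
Binary: 10100011.10001100.11000001.11110010


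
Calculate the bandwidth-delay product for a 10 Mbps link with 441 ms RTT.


BDP = bandwidth * RTT
= 10 Mbps * 441 ms
= 10 * 1e6 * 441 / 1000 bits
= 4410000 bits
= 551250 bytes
= 538.3301 KB
BDP = 4410000 bits (551250 bytes)


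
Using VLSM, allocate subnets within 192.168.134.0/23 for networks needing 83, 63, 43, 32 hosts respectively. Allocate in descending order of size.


83 hosts -> /25 (126 usable): 192.168.134.0/25
63 hosts -> /25 (126 usable): 192.168.134.128/25
43 hosts -> /26 (62 usable): 192.168.135.0/26
32 hosts -> /26 (62 usable): 192.168.135.64/26
Allocation: 192.168.134.0/25 (83 hosts, 126 usable); 192.168.134.128/25 (63 hosts, 126 usable); 192.168.135.0/26 (43 hosts, 62 usable); 192.168.135.64/26 (32 hosts, 62 usable)


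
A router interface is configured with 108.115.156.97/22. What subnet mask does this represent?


/22 means 22 network bits, 10 host bits
Binary: 11111111111111111111110000000000
Mask: 255.255.252.0


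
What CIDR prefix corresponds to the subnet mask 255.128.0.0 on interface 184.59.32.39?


Binary: 11111111.10000000.00000000.00000000
Count leading 1s
Prefix: /9


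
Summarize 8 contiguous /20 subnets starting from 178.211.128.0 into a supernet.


Original prefix: /20
Number of subnets: 8 = 2^3
New prefix = 20 - 3 = 17
Supernet: 178.211.128.0/17


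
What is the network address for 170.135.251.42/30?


IP:   10101010.10000111.11111011.00101010
Mask: 11111111.11111111.11111111.11111100
AND operation:
Net:  10101010.10000111.11111011.00101000
Network: 170.135.251.40/30


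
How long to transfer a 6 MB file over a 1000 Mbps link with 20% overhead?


Effective throughput = 1000 * (1 - 20/100) = 800 Mbps
File size in Mb = 6 * 8 = 48 Mb
Time = 48 / 800
Time = 0.06 seconds


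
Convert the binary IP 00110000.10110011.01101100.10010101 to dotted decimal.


00110000 = 48
10110011 = 179
01101100 = 108
10010101 = 149
IP: 48.179.108.149


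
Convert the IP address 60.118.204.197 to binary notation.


60 = 00111100
118 = 01110110
204 = 11001100
197 = 11000101
Binary: 00111100.01110110.11001100.11000101


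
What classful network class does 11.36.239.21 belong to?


First octet: 11
Binary: 00001011
0xxxxxxx -> Class A (1-126)
Class A, default mask 255.0.0.0 (/8)


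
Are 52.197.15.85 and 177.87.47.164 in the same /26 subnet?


Mask: 255.255.255.192
52.197.15.85 AND mask = 52.197.15.64
177.87.47.164 AND mask = 177.87.47.128
No, different subnets (52.197.15.64 vs 177.87.47.128)


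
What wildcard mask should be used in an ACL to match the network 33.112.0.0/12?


Subnet mask: 255.240.0.0
Wildcard = 255.255.255.255 - subnet mask
255 - 255 = 0
255 - 240 = 15
255 - 0 = 255
255 - 0 = 255
Wildcard: 0.15.255.255


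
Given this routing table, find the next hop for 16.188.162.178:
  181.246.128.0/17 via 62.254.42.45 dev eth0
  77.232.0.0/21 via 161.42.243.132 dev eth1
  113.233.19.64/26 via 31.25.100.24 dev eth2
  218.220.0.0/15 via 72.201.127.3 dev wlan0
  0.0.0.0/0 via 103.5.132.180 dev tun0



Longest prefix match for 16.188.162.178:
  /17 181.246.128.0: no
  /21 77.232.0.0: no
  /26 113.233.19.64: no
  /15 218.220.0.0: no
  /0 0.0.0.0: MATCH
Selected: next-hop 103.5.132.180 via tun0 (matched /0)


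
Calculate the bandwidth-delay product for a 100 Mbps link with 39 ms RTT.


BDP = bandwidth * RTT
= 100 Mbps * 39 ms
= 100 * 1e6 * 39 / 1000 bits
= 3900000 bits
= 487500 bytes
= 476.0742 KB
BDP = 3900000 bits (487500 bytes)


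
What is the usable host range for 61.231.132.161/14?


Network: 61.228.0.0
Broadcast: 61.231.255.255
First usable = network + 1
Last usable = broadcast - 1
Range: 61.228.0.1 to 61.231.255.254


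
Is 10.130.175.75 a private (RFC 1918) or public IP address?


RFC 1918 private ranges:
  10.0.0.0/8 (10.0.0.0 - 10.255.255.255)
  172.16.0.0/12 (172.16.0.0 - 172.31.255.255)
  192.168.0.0/16 (192.168.0.0 - 192.168.255.255)
Private (in 10.0.0.0/8)


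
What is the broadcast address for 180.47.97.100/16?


Network: 180.47.0.0/16
Host bits = 16
Set all host bits to 1:
Broadcast: 180.47.255.255


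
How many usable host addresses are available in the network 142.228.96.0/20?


Host bits = 32 - 20 = 12
Total addresses = 2^12 = 4096
Usable = total - 2 (network and broadcast)
Usable hosts: 4094


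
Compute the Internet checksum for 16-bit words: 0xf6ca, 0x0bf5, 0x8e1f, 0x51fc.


Sum all words (with carry folding):
+ 0xf6ca = 0xf6ca
+ 0x0bf5 = 0x02c0
+ 0x8e1f = 0x90df
+ 0x51fc = 0xe2db
One's complement: ~0xe2db
Checksum = 0x1d24


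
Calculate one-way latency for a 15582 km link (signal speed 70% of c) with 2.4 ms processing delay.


Speed = 0.7 * 3e5 km/s = 210000 km/s
Propagation delay = 15582 / 210000 = 0.0742 s = 74.2 ms
Processing delay = 2.4 ms
Total one-way latency = 76.6 ms


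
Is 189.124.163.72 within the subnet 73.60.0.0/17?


Subnet network: 73.60.0.0
Test IP AND mask: 189.124.128.0
No, 189.124.163.72 is not in 73.60.0.0/17


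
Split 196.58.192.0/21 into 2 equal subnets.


New prefix = 21 + 1 = 22
Each subnet has 1024 addresses
  196.58.192.0/22
  196.58.196.0/22
Subnets: 196.58.192.0/22, 196.58.196.0/22


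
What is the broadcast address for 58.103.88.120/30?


Network: 58.103.88.120/30
Host bits = 2
Set all host bits to 1:
Broadcast: 58.103.88.123


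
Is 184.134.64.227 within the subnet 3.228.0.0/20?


Subnet network: 3.228.0.0
Test IP AND mask: 184.134.64.0
No, 184.134.64.227 is not in 3.228.0.0/20


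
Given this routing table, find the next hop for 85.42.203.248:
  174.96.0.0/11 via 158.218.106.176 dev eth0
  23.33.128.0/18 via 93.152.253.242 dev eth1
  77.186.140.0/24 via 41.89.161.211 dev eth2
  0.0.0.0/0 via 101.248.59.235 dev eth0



Longest prefix match for 85.42.203.248:
  /11 174.96.0.0: no
  /18 23.33.128.0: no
  /24 77.186.140.0: no
  /0 0.0.0.0: MATCH
Selected: next-hop 101.248.59.235 via eth0 (matched /0)


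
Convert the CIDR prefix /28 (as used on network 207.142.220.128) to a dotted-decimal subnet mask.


/28 means 28 network bits, 4 host bits
Binary: 11111111111111111111111111110000
Mask: 255.255.255.240


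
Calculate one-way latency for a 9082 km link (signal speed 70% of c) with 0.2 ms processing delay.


Speed = 0.7 * 3e5 km/s = 210000 km/s
Propagation delay = 9082 / 210000 = 0.0432 s = 43.2476 ms
Processing delay = 0.2 ms
Total one-way latency = 43.4476 ms


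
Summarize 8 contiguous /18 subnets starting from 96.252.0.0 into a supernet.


Original prefix: /18
Number of subnets: 8 = 2^3
New prefix = 18 - 3 = 15
Supernet: 96.252.0.0/15


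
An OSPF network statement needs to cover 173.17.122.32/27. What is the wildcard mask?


Subnet mask: 255.255.255.224
Wildcard = 255.255.255.255 - subnet mask
255 - 255 = 0
255 - 255 = 0
255 - 255 = 0
255 - 224 = 31
Wildcard: 0.0.0.31


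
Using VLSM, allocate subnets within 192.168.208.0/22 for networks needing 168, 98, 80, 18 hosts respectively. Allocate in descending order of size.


168 hosts -> /24 (254 usable): 192.168.208.0/24
98 hosts -> /25 (126 usable): 192.168.209.0/25
80 hosts -> /25 (126 usable): 192.168.209.128/25
18 hosts -> /27 (30 usable): 192.168.210.0/27
Allocation: 192.168.208.0/24 (168 hosts, 254 usable); 192.168.209.0/25 (98 hosts, 126 usable); 192.168.209.128/25 (80 hosts, 126 usable); 192.168.210.0/27 (18 hosts, 30 usable)


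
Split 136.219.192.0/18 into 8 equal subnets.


New prefix = 18 + 3 = 21
Each subnet has 2048 addresses
  136.219.192.0/21
  136.219.200.0/21
  136.219.208.0/21
  136.219.216.0/21
  136.219.224.0/21
  136.219.232.0/21
  136.219.240.0/21
  136.219.248.0/21
Subnets: 136.219.192.0/21, 136.219.200.0/21, 136.219.208.0/21, 136.219.216.0/21, 136.219.224.0/21, 136.219.232.0/21, 136.219.240.0/21, 136.219.248.0/21


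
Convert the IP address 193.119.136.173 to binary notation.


193 = 11000001
119 = 01110111
136 = 10001000
173 = 10101101
Binary: 11000001.01110111.10001000.10101101


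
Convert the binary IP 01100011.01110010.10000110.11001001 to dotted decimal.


01100011 = 99
01110010 = 114
10000110 = 134
11001001 = 201
IP: 99.114.134.201


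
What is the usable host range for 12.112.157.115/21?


Network: 12.112.152.0
Broadcast: 12.112.159.255
First usable = network + 1
Last usable = broadcast - 1
Range: 12.112.152.1 to 12.112.159.254


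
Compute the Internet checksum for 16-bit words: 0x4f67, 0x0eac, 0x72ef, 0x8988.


Sum all words (with carry folding):
+ 0x4f67 = 0x4f67
+ 0x0eac = 0x5e13
+ 0x72ef = 0xd102
+ 0x8988 = 0x5a8b
One's complement: ~0x5a8b
Checksum = 0xa574


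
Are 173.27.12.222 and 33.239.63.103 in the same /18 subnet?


Mask: 255.255.192.0
173.27.12.222 AND mask = 173.27.0.0
33.239.63.103 AND mask = 33.239.0.0
No, different subnets (173.27.0.0 vs 33.239.0.0)


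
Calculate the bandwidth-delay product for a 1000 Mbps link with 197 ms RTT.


BDP = bandwidth * RTT
= 1000 Mbps * 197 ms
= 1000 * 1e6 * 197 / 1000 bits
= 197000000 bits
= 24625000 bytes
= 24047.8516 KB
BDP = 197000000 bits (24625000 bytes)


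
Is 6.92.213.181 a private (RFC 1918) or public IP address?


RFC 1918 private ranges:
  10.0.0.0/8 (10.0.0.0 - 10.255.255.255)
  172.16.0.0/12 (172.16.0.0 - 172.31.255.255)
  192.168.0.0/16 (192.168.0.0 - 192.168.255.255)
Public (not in any RFC 1918 range)


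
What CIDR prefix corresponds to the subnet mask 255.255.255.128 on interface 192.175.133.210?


Binary: 11111111.11111111.11111111.10000000
Count leading 1s
Prefix: /25


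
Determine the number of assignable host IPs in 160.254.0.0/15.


Host bits = 32 - 15 = 17
Total addresses = 2^17 = 131072
Usable = total - 2 (network and broadcast)
Usable hosts: 131070


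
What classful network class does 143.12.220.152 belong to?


First octet: 143
Binary: 10001111
10xxxxxx -> Class B (128-191)
Class B, default mask 255.255.0.0 (/16)


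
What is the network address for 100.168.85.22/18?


IP:   01100100.10101000.01010101.00010110
Mask: 11111111.11111111.11000000.00000000
AND operation:
Net:  01100100.10101000.01000000.00000000
Network: 100.168.64.0/18


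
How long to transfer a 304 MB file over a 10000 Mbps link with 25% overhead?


Effective throughput = 10000 * (1 - 25/100) = 7500 Mbps
File size in Mb = 304 * 8 = 2432 Mb
Time = 2432 / 7500
Time = 0.3243 seconds


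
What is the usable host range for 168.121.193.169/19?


Network: 168.121.192.0
Broadcast: 168.121.223.255
First usable = network + 1
Last usable = broadcast - 1
Range: 168.121.192.1 to 168.121.223.254


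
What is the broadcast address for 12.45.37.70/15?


Network: 12.44.0.0/15
Host bits = 17
Set all host bits to 1:
Broadcast: 12.45.255.255


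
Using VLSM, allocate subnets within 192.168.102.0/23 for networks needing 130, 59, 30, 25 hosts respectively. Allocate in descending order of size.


130 hosts -> /24 (254 usable): 192.168.102.0/24
59 hosts -> /26 (62 usable): 192.168.103.0/26
30 hosts -> /27 (30 usable): 192.168.103.64/27
25 hosts -> /27 (30 usable): 192.168.103.96/27
Allocation: 192.168.102.0/24 (130 hosts, 254 usable); 192.168.103.0/26 (59 hosts, 62 usable); 192.168.103.64/27 (30 hosts, 30 usable); 192.168.103.96/27 (25 hosts, 30 usable)


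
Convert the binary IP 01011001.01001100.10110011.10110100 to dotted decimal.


01011001 = 89
01001100 = 76
10110011 = 179
10110100 = 180
IP: 89.76.179.180


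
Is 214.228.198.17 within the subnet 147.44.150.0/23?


Subnet network: 147.44.150.0
Test IP AND mask: 214.228.198.0
No, 214.228.198.17 is not in 147.44.150.0/23


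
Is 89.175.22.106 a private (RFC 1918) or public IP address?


RFC 1918 private ranges:
  10.0.0.0/8 (10.0.0.0 - 10.255.255.255)
  172.16.0.0/12 (172.16.0.0 - 172.31.255.255)
  192.168.0.0/16 (192.168.0.0 - 192.168.255.255)
Public (not in any RFC 1918 range)


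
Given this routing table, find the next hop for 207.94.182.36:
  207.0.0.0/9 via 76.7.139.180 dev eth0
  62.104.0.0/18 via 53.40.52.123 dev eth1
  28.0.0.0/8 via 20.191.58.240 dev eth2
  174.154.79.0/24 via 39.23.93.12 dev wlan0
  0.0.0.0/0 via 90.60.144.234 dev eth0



Longest prefix match for 207.94.182.36:
  /9 207.0.0.0: MATCH
  /18 62.104.0.0: no
  /8 28.0.0.0: no
  /24 174.154.79.0: no
  /0 0.0.0.0: MATCH
Selected: next-hop 76.7.139.180 via eth0 (matched /9)


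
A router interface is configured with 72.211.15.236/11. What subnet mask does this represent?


/11 means 11 network bits, 21 host bits
Binary: 11111111111000000000000000000000
Mask: 255.224.0.0


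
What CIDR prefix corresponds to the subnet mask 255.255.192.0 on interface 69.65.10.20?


Binary: 11111111.11111111.11000000.00000000
Count leading 1s
Prefix: /18


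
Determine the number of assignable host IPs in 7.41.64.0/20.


Host bits = 32 - 20 = 12
Total addresses = 2^12 = 4096
Usable = total - 2 (network and broadcast)
Usable hosts: 4094


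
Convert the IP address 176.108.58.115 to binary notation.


176 = 10110000
108 = 01101100
58 = 00111010
115 = 01110011
Binary: 10110000.01101100.00111010.01110011


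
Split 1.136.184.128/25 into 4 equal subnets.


New prefix = 25 + 2 = 27
Each subnet has 32 addresses
  1.136.184.128/27
  1.136.184.160/27
  1.136.184.192/27
  1.136.184.224/27
Subnets: 1.136.184.128/27, 1.136.184.160/27, 1.136.184.192/27, 1.136.184.224/27


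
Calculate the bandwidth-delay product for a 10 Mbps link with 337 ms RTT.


BDP = bandwidth * RTT
= 10 Mbps * 337 ms
= 10 * 1e6 * 337 / 1000 bits
= 3370000 bits
= 421250 bytes
= 411.377 KB
BDP = 3370000 bits (421250 bytes)


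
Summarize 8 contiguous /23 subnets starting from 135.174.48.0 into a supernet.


Original prefix: /23
Number of subnets: 8 = 2^3
New prefix = 23 - 3 = 20
Supernet: 135.174.48.0/20


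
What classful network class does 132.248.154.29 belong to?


First octet: 132
Binary: 10000100
10xxxxxx -> Class B (128-191)
Class B, default mask 255.255.0.0 (/16)


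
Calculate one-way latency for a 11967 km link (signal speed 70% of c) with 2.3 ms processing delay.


Speed = 0.7 * 3e5 km/s = 210000 km/s
Propagation delay = 11967 / 210000 = 0.057 s = 56.9857 ms
Processing delay = 2.3 ms
Total one-way latency = 59.2857 ms


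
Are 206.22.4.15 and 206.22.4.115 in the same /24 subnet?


Mask: 255.255.255.0
206.22.4.15 AND mask = 206.22.4.0
206.22.4.115 AND mask = 206.22.4.0
Yes, same subnet (206.22.4.0)


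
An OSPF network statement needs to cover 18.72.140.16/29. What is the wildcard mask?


Subnet mask: 255.255.255.248
Wildcard = 255.255.255.255 - subnet mask
255 - 255 = 0
255 - 255 = 0
255 - 255 = 0
255 - 248 = 7
Wildcard: 0.0.0.7


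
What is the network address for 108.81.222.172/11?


IP:   01101100.01010001.11011110.10101100
Mask: 11111111.11100000.00000000.00000000
AND operation:
Net:  01101100.01000000.00000000.00000000
Network: 108.64.0.0/11


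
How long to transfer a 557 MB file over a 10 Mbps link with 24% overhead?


Effective throughput = 10 * (1 - 24/100) = 7.6 Mbps
File size in Mb = 557 * 8 = 4456 Mb
Time = 4456 / 7.6
Time = 586.3158 seconds


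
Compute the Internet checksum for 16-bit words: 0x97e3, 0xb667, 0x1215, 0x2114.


Sum all words (with carry folding):
+ 0x97e3 = 0x97e3
+ 0xb667 = 0x4e4b
+ 0x1215 = 0x6060
+ 0x2114 = 0x8174
One's complement: ~0x8174
Checksum = 0x7e8b


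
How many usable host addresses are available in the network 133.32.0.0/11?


Host bits = 32 - 11 = 21
Total addresses = 2^21 = 2097152
Usable = total - 2 (network and broadcast)
Usable hosts: 2097150


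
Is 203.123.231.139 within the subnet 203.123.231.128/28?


Subnet network: 203.123.231.128
Test IP AND mask: 203.123.231.128
Yes, 203.123.231.139 is in 203.123.231.128/28


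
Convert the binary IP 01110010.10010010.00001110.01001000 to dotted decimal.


01110010 = 114
10010010 = 146
00001110 = 14
01001000 = 72
IP: 114.146.14.72


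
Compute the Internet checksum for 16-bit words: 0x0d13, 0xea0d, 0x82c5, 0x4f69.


Sum all words (with carry folding):
+ 0x0d13 = 0x0d13
+ 0xea0d = 0xf720
+ 0x82c5 = 0x79e6
+ 0x4f69 = 0xc94f
One's complement: ~0xc94f
Checksum = 0x36b0


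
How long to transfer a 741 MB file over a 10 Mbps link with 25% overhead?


Effective throughput = 10 * (1 - 25/100) = 7.5 Mbps
File size in Mb = 741 * 8 = 5928 Mb
Time = 5928 / 7.5
Time = 790.4 seconds


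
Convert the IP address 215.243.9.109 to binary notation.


215 = 11010111
243 = 11110011
9 = 00001001
109 = 01101101
Binary: 11010111.11110011.00001001.01101101


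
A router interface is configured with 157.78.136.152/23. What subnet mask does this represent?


/23 means 23 network bits, 9 host bits
Binary: 11111111111111111111111000000000
Mask: 255.255.254.0


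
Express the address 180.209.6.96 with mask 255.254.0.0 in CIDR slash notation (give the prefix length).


Binary: 11111111.11111110.00000000.00000000
Count leading 1s
Prefix: /15


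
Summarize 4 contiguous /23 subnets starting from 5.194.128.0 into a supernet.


Original prefix: /23
Number of subnets: 4 = 2^2
New prefix = 23 - 2 = 21
Supernet: 5.194.128.0/21


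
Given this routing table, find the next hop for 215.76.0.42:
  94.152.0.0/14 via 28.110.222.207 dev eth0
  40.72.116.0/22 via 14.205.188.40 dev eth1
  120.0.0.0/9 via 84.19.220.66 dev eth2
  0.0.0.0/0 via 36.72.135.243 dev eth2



Longest prefix match for 215.76.0.42:
  /14 94.152.0.0: no
  /22 40.72.116.0: no
  /9 120.0.0.0: no
  /0 0.0.0.0: MATCH
Selected: next-hop 36.72.135.243 via eth2 (matched /0)


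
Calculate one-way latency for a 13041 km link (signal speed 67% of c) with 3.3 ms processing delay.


Speed = 0.67 * 3e5 km/s = 201000 km/s
Propagation delay = 13041 / 201000 = 0.0649 s = 64.8806 ms
Processing delay = 3.3 ms
Total one-way latency = 68.1806 ms


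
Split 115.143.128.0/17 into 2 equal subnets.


New prefix = 17 + 1 = 18
Each subnet has 16384 addresses
  115.143.128.0/18
  115.143.192.0/18
Subnets: 115.143.128.0/18, 115.143.192.0/18


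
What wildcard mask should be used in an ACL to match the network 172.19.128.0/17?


Subnet mask: 255.255.128.0
Wildcard = 255.255.255.255 - subnet mask
255 - 255 = 0
255 - 255 = 0
255 - 128 = 127
255 - 0 = 255
Wildcard: 0.0.127.255


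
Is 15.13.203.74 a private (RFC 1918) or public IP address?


RFC 1918 private ranges:
  10.0.0.0/8 (10.0.0.0 - 10.255.255.255)
  172.16.0.0/12 (172.16.0.0 - 172.31.255.255)
  192.168.0.0/16 (192.168.0.0 - 192.168.255.255)
Public (not in any RFC 1918 range)


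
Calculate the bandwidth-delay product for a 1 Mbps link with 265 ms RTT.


BDP = bandwidth * RTT
= 1 Mbps * 265 ms
= 1 * 1e6 * 265 / 1000 bits
= 265000 bits
= 33125 bytes
= 32.3486 KB
BDP = 265000 bits (33125 bytes)


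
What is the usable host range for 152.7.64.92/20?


Network: 152.7.64.0
Broadcast: 152.7.79.255
First usable = network + 1
Last usable = broadcast - 1
Range: 152.7.64.1 to 152.7.79.254


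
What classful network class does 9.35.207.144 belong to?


First octet: 9
Binary: 00001001
0xxxxxxx -> Class A (1-126)
Class A, default mask 255.0.0.0 (/8)


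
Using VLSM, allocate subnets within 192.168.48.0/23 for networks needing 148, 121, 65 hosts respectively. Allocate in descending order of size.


148 hosts -> /24 (254 usable): 192.168.48.0/24
121 hosts -> /25 (126 usable): 192.168.49.0/25
65 hosts -> /25 (126 usable): 192.168.49.128/25
Allocation: 192.168.48.0/24 (148 hosts, 254 usable); 192.168.49.0/25 (121 hosts, 126 usable); 192.168.49.128/25 (65 hosts, 126 usable)


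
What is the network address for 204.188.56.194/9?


IP:   11001100.10111100.00111000.11000010
Mask: 11111111.10000000.00000000.00000000
AND operation:
Net:  11001100.10000000.00000000.00000000
Network: 204.128.0.0/9


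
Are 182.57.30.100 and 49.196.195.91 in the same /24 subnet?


Mask: 255.255.255.0
182.57.30.100 AND mask = 182.57.30.0
49.196.195.91 AND mask = 49.196.195.0
No, different subnets (182.57.30.0 vs 49.196.195.0)


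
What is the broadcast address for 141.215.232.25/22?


Network: 141.215.232.0/22
Host bits = 10
Set all host bits to 1:
Broadcast: 141.215.235.255


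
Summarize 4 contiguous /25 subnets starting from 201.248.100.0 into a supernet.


Original prefix: /25
Number of subnets: 4 = 2^2
New prefix = 25 - 2 = 23
Supernet: 201.248.100.0/23


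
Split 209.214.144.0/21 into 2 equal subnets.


New prefix = 21 + 1 = 22
Each subnet has 1024 addresses
  209.214.144.0/22
  209.214.148.0/22
Subnets: 209.214.144.0/22, 209.214.148.0/22


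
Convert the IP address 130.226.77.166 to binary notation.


130 = 10000010
226 = 11100010
77 = 01001101
166 = 10100110
Binary: 10000010.11100010.01001101.10100110


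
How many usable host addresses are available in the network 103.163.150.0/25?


Host bits = 32 - 25 = 7
Total addresses = 2^7 = 128
Usable = total - 2 (network and broadcast)
Usable hosts: 126


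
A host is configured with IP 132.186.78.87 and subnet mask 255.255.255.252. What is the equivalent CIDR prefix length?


Binary: 11111111.11111111.11111111.11111100
Count leading 1s
Prefix: /30


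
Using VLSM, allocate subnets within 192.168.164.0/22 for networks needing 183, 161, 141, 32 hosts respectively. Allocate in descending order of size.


183 hosts -> /24 (254 usable): 192.168.164.0/24
161 hosts -> /24 (254 usable): 192.168.165.0/24
141 hosts -> /24 (254 usable): 192.168.166.0/24
32 hosts -> /26 (62 usable): 192.168.167.0/26
Allocation: 192.168.164.0/24 (183 hosts, 254 usable); 192.168.165.0/24 (161 hosts, 254 usable); 192.168.166.0/24 (141 hosts, 254 usable); 192.168.167.0/26 (32 hosts, 62 usable)


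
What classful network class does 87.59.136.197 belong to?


First octet: 87
Binary: 01010111
0xxxxxxx -> Class A (1-126)
Class A, default mask 255.0.0.0 (/8)


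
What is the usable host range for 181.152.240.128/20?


Network: 181.152.240.0
Broadcast: 181.152.255.255
First usable = network + 1
Last usable = broadcast - 1
Range: 181.152.240.1 to 181.152.255.254


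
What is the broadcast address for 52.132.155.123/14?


Network: 52.132.0.0/14
Host bits = 18
Set all host bits to 1:
Broadcast: 52.135.255.255


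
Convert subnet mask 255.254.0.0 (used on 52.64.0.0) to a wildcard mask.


Subnet mask: 255.254.0.0
Wildcard = 255.255.255.255 - subnet mask
255 - 255 = 0
255 - 254 = 1
255 - 0 = 255
255 - 0 = 255
Wildcard: 0.1.255.255


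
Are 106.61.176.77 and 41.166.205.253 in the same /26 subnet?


Mask: 255.255.255.192
106.61.176.77 AND mask = 106.61.176.64
41.166.205.253 AND mask = 41.166.205.192
No, different subnets (106.61.176.64 vs 41.166.205.192)


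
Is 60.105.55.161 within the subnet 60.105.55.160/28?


Subnet network: 60.105.55.160
Test IP AND mask: 60.105.55.160
Yes, 60.105.55.161 is in 60.105.55.160/28


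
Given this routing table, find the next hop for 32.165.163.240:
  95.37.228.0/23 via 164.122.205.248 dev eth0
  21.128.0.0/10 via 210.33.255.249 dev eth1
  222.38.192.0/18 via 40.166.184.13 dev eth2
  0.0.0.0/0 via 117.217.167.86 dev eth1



Longest prefix match for 32.165.163.240:
  /23 95.37.228.0: no
  /10 21.128.0.0: no
  /18 222.38.192.0: no
  /0 0.0.0.0: MATCH
Selected: next-hop 117.217.167.86 via eth1 (matched /0)


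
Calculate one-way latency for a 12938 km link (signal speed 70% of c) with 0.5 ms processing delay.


Speed = 0.7 * 3e5 km/s = 210000 km/s
Propagation delay = 12938 / 210000 = 0.0616 s = 61.6095 ms
Processing delay = 0.5 ms
Total one-way latency = 62.1095 ms


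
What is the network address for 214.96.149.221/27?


IP:   11010110.01100000.10010101.11011101
Mask: 11111111.11111111.11111111.11100000
AND operation:
Net:  11010110.01100000.10010101.11000000
Network: 214.96.149.192/27


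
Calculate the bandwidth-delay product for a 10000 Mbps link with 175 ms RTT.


BDP = bandwidth * RTT
= 10000 Mbps * 175 ms
= 10000 * 1e6 * 175 / 1000 bits
= 1750000000 bits
= 218750000 bytes
= 213623.0469 KB
BDP = 1750000000 bits (218750000 bytes)


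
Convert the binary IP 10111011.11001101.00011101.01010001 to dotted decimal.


10111011 = 187
11001101 = 205
00011101 = 29
01010001 = 81
IP: 187.205.29.81


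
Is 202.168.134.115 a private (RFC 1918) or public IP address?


RFC 1918 private ranges:
  10.0.0.0/8 (10.0.0.0 - 10.255.255.255)
  172.16.0.0/12 (172.16.0.0 - 172.31.255.255)
  192.168.0.0/16 (192.168.0.0 - 192.168.255.255)
Public (not in any RFC 1918 range)


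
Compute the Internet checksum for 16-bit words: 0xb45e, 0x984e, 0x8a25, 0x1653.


Sum all words (with carry folding):
+ 0xb45e = 0xb45e
+ 0x984e = 0x4cad
+ 0x8a25 = 0xd6d2
+ 0x1653 = 0xed25
One's complement: ~0xed25
Checksum = 0x12da


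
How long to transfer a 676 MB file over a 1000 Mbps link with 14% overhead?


Effective throughput = 1000 * (1 - 14/100) = 860 Mbps
File size in Mb = 676 * 8 = 5408 Mb
Time = 5408 / 860
Time = 6.2884 seconds


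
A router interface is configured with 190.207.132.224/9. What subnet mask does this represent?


/9 means 9 network bits, 23 host bits
Binary: 11111111100000000000000000000000
Mask: 255.128.0.0


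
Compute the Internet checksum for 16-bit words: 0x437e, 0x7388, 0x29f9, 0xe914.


Sum all words (with carry folding):
+ 0x437e = 0x437e
+ 0x7388 = 0xb706
+ 0x29f9 = 0xe0ff
+ 0xe914 = 0xca14
One's complement: ~0xca14
Checksum = 0x35eb


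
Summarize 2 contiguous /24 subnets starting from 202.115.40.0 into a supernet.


Original prefix: /24
Number of subnets: 2 = 2^1
New prefix = 24 - 1 = 23
Supernet: 202.115.40.0/23


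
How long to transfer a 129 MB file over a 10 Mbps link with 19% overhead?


Effective throughput = 10 * (1 - 19/100) = 8.1 Mbps
File size in Mb = 129 * 8 = 1032 Mb
Time = 1032 / 8.1
Time = 127.4074 seconds


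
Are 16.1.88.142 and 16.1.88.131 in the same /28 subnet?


Mask: 255.255.255.240
16.1.88.142 AND mask = 16.1.88.128
16.1.88.131 AND mask = 16.1.88.128
Yes, same subnet (16.1.88.128)


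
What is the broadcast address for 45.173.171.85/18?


Network: 45.173.128.0/18
Host bits = 14
Set all host bits to 1:
Broadcast: 45.173.191.255


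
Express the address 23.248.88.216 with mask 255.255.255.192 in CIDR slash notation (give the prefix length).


Binary: 11111111.11111111.11111111.11000000
Count leading 1s
Prefix: /26


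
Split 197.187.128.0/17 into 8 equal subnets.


New prefix = 17 + 3 = 20
Each subnet has 4096 addresses
  197.187.128.0/20
  197.187.144.0/20
  197.187.160.0/20
  197.187.176.0/20
  197.187.192.0/20
  197.187.208.0/20
  197.187.224.0/20
  197.187.240.0/20
Subnets: 197.187.128.0/20, 197.187.144.0/20, 197.187.160.0/20, 197.187.176.0/20, 197.187.192.0/20, 197.187.208.0/20, 197.187.224.0/20, 197.187.240.0/20


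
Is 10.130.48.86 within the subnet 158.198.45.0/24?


Subnet network: 158.198.45.0
Test IP AND mask: 10.130.48.0
No, 10.130.48.86 is not in 158.198.45.0/24


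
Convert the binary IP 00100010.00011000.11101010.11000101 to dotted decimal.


00100010 = 34
00011000 = 24
11101010 = 234
11000101 = 197
IP: 34.24.234.197


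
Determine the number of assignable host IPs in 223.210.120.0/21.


Host bits = 32 - 21 = 11
Total addresses = 2^11 = 2048
Usable = total - 2 (network and broadcast)
Usable hosts: 2046


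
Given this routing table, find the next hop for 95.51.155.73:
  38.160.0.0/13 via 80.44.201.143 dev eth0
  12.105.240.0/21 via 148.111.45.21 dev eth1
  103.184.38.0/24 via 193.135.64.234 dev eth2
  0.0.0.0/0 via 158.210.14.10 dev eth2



Longest prefix match for 95.51.155.73:
  /13 38.160.0.0: no
  /21 12.105.240.0: no
  /24 103.184.38.0: no
  /0 0.0.0.0: MATCH
Selected: next-hop 158.210.14.10 via eth2 (matched /0)


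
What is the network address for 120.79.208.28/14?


IP:   01111000.01001111.11010000.00011100
Mask: 11111111.11111100.00000000.00000000
AND operation:
Net:  01111000.01001100.00000000.00000000
Network: 120.76.0.0/14


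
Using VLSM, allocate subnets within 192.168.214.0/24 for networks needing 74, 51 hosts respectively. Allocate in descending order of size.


74 hosts -> /25 (126 usable): 192.168.214.0/25
51 hosts -> /26 (62 usable): 192.168.214.128/26
Allocation: 192.168.214.0/25 (74 hosts, 126 usable); 192.168.214.128/26 (51 hosts, 62 usable)


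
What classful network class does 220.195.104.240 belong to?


First octet: 220
Binary: 11011100
110xxxxx -> Class C (192-223)
Class C, default mask 255.255.255.0 (/24)


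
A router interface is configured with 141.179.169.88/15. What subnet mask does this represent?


/15 means 15 network bits, 17 host bits
Binary: 11111111111111100000000000000000
Mask: 255.254.0.0


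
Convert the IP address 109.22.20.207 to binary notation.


109 = 01101101
22 = 00010110
20 = 00010100
207 = 11001111
Binary: 01101101.00010110.00010100.11001111


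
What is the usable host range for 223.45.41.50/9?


Network: 223.0.0.0
Broadcast: 223.127.255.255
First usable = network + 1
Last usable = broadcast - 1
Range: 223.0.0.1 to 223.127.255.254


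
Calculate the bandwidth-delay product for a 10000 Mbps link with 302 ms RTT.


BDP = bandwidth * RTT
= 10000 Mbps * 302 ms
= 10000 * 1e6 * 302 / 1000 bits
= 3020000000 bits
= 377500000 bytes
= 368652.3438 KB
BDP = 3020000000 bits (377500000 bytes)


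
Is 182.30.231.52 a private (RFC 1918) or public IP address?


RFC 1918 private ranges:
  10.0.0.0/8 (10.0.0.0 - 10.255.255.255)
  172.16.0.0/12 (172.16.0.0 - 172.31.255.255)
  192.168.0.0/16 (192.168.0.0 - 192.168.255.255)
Public (not in any RFC 1918 range)


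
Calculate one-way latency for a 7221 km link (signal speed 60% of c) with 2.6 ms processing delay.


Speed = 0.6 * 3e5 km/s = 180000 km/s
Propagation delay = 7221 / 180000 = 0.0401 s = 40.1167 ms
Processing delay = 2.6 ms
Total one-way latency = 42.7167 ms
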